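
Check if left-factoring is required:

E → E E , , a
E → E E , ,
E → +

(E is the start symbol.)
Left-factoring is needed when two productions for the same non-terminal
share a common prefix on the right-hand side.

Productions for E:
  E → E E , , a
  E → E E , ,
  E → +

Found common prefix 'E E , ,' in productions for E

Answer: Yes, E has productions with common prefix 'E E , ,'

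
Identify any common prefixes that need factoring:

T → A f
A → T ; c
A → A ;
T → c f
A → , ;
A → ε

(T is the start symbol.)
No, left-factoring is not needed

Left-factoring is needed when two productions for the same non-terminal
share a common prefix on the right-hand side.

Productions for T:
  T → A f
  T → c f
Productions for A:
  A → T ; c
  A → A ;
  A → , ;
  A → ε

No common prefixes found.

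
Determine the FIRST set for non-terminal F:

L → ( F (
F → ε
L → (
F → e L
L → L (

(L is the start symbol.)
From F → ε:
  - ε-production, so ε ∈ FIRST(F)
From F → e L:
  - e is a terminal: add 'e' and stop

Collecting: FIRST(F) = { 'e', ε }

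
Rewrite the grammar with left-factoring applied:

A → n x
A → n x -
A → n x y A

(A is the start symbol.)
A → n x A'
A' → ε
A' → -
A' → y A

Left-factoring transforms A → αβ₁ | αβ₂ into A → αA' and A' → β₁ | β₂
(α is the longest common prefix among the alternatives). Repeat until
no nonterminal has two alternatives with a common prefix.

Round 1: A has alternatives sharing prefix 'n x'. Introduce A': A → n x A'
  Add: A' → ε
  Add: A' → -
  Add: A' → y A

No remaining common prefixes — done.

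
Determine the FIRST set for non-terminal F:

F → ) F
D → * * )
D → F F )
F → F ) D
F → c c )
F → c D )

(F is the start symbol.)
To compute FIRST(F), examine every production with F on the left-hand side, reading each right-hand side left to right until a non-nullable symbol is reached.

From F → ) F:
  - ')' is a terminal: add ')' and stop
From F → F ) D:
  - F is the symbol being defined: contributes nothing new
    F is not nullable, so stop
From F → c c ):
  - c is a terminal: add 'c' and stop
From F → c D ):
  - c is a terminal: add 'c' and stop

Collecting: FIRST(F) = { ')', 'c' }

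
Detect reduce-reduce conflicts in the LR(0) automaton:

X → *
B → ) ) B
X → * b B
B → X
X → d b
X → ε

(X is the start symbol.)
Augment with X' → X and build the canonical LR(0) collection (I0 = CLOSURE({[X' → . X]}), then GOTO on every symbol after a dot until no new states appear). It has 11 states:
  I0: { [X → . * b B], [X → . *], [X → . d b], [X → .], [X' → . X] }  — shift, reduce
  I1: { [X → * . b B], [X → * .] }  — shift, reduce
  I2: { [X' → X .] }  — accept
  I3: { [X → d . b] }  — shift
  I4: { [X → d b .] }  — reduce
  I5: { [B → . ) ) B], [B → . X], [X → * b . B], [X → . * b B], [X → . *], [X → . d b], [X → .] }  — shift, reduce
  I6: { [B → ) . ) B] }  — shift
  I7: { [X → * b B .] }  — reduce
  I8: { [B → X .] }  — reduce
  I9: { [B → ) ) . B], [B → . ) ) B], [B → . X], [X → . * b B], [X → . *], [X → . d b], [X → .] }  — shift, reduce
  I10: { [B → ) ) B .] }  — reduce

No state contains more than one complete item.

Answer: No reduce-reduce conflicts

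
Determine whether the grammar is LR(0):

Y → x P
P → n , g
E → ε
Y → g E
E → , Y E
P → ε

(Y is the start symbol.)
A grammar is LR(0) if no state in the canonical LR(0) collection has:
  - both a shift item (dot before a terminal) and a complete item (shift-reduce conflict), or
  - two or more complete items (reduce-reduce conflict; the accept item [Y' → Y .] counts as a complete item here).

Augment with Y' → Y and build the canonical LR(0) collection (I0 = CLOSURE({[Y' → . Y]}), then GOTO on every symbol after a dot until no new states appear). It has 12 states:
  I0: { [Y → . g E], [Y → . x P], [Y' → . Y] }  — shift
  I1: { [Y' → Y .] }  — accept
  I2: { [E → . , Y E], [E → .], [Y → g . E] }  — shift, reduce
  I3: { [P → . n , g], [P → .], [Y → x . P] }  — shift, reduce
  I4: { [Y → x P .] }  — reduce
  I5: { [P → n . , g] }  — shift
  I6: { [P → n , . g] }  — shift
  I7: { [P → n , g .] }  — reduce
  I8: { [E → , . Y E], [Y → . g E], [Y → . x P] }  — shift
  I9: { [Y → g E .] }  — reduce
  I10: { [E → , Y . E], [E → . , Y E], [E → .] }  — shift, reduce
  I11: { [E → , Y E .] }  — reduce

Conflict in state I2:
  Shift-reduce conflict between [E → .] and [E → . , Y E]
So the grammar is NOT LR(0).

Answer: No. Shift-reduce conflict between [E → .] and [E → . , Y E]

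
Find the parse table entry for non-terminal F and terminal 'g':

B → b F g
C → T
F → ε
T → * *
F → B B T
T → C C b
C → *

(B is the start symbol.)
To find M[F, 'g'], we find productions for F where 'g' is in the predict set (PREDICT(N → α) = (FIRST(α) \ {ε}) ∪ (FOLLOW(N) if α ⇒* ε)).

Relevant sets:
  FIRST(B) = { 'b' }
  FOLLOW(F) = { 'g' }

F → ε: PREDICT = { 'g' }
  'g' is in predict set, so this production goes in M[F, 'g']
F → B B T: PREDICT = { 'b' }

M[F, 'g'] = F → ε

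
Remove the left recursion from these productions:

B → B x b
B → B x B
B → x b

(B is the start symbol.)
B → x b B'
B' → x b B'
B' → x B B'
B' → ε

B is directly left-recursive. The standard transformation for
  A → A α₁ | ... | A α_m | β₁ | ... | β_n
is
  A  → β₁ A' | ... | β_n A'
  A' → α₁ A' | ... | α_m A' | ε

B → x b becomes B → x b B'
B → B x b becomes B' → x b B'
B → B x B becomes B' → x B B'
Add B' → ε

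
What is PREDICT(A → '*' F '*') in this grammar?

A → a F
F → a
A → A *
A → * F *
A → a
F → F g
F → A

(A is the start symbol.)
PREDICT(A → '*' F '*') = (FIRST(RHS) \ {ε}) ∪ (FOLLOW(A) if ε ∈ FIRST(RHS), i.e. RHS ⇒* ε)
FIRST('*' F '*') = { '*' }
ε ∉ FIRST('*' F '*'), so FOLLOW(A) is not added.
PREDICT(A → '*' F '*') = { '*' }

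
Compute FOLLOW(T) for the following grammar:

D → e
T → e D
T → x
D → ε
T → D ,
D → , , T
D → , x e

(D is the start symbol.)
{ $, ',' }

In D → , , T: T is at the end, add FOLLOW(D)

The FOLLOW sets referred to above (computed the same way, to a fixed point):
  FOLLOW(D) = { $, ',' }

Taking the union: FOLLOW(T) = { $, ',' }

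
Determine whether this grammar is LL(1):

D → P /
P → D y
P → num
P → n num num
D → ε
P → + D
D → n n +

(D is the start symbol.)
Relevant sets:
  FIRST(P) = { '+', 'n', 'num', 'y' }
  FIRST(D) = { '+', 'n', 'num', 'y', ε }
  FOLLOW(D) = { $, '/', 'y' }

For D:
  PREDICT(D → P '/') = { '+', 'n', 'num', 'y' }
  PREDICT(D → ε) = { $, '/', 'y' }
  PREDICT(D → n n '+') = { 'n' }
For P:
  PREDICT(P → D y) = { '+', 'n', 'num', 'y' }
  PREDICT(P → num) = { 'num' }
  PREDICT(P → n num num) = { 'n' }
  PREDICT(P → '+' D) = { '+' }

Conflict found: Predict set conflict for D: { 'y' }
The grammar is NOT LL(1).

Answer: No. Predict set conflict for D: { 'y' }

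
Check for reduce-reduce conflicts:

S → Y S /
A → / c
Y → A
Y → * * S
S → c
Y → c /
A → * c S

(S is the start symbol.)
A reduce-reduce conflict occurs when an LR(0) state has two complete items [A → α .] and [B → β .] — both call for a reduction, and with no lookahead the parser cannot choose between them.

Augment with S' → S and build the canonical LR(0) collection (I0 = CLOSURE({[S' → . S]}), then GOTO on every symbol after a dot until no new states appear). It has 15 states:
  I0: { [A → . * c S], [A → . / c], [S → . Y S /], [S → . c], [S' → . S], [Y → . * * S], [Y → . A], [Y → . c /] }  — shift
  I1: { [A → * . c S], [Y → * . * S] }  — shift
  I2: { [A → / . c] }  — shift
  I3: { [Y → A .] }  — reduce
  I4: { [S' → S .] }  — accept
  I5: { [A → . * c S], [A → . / c], [S → . Y S /], [S → . c], [S → Y . S /], [Y → . * * S], [Y → . A], [Y → . c /] }  — shift
  I6: { [S → c .], [Y → c . /] }  — shift, reduce
  I7: { [Y → c / .] }  — reduce
  I8: { [S → Y S . /] }  — shift
  I9: { [S → Y S / .] }  — reduce
  I10: { [A → / c .] }  — reduce
  I11: { [A → . * c S], [A → . / c], [S → . Y S /], [S → . c], [Y → * * . S], [Y → . * * S], [Y → . A], [Y → . c /] }  — shift
  I12: { [A → * c . S], [A → . * c S], [A → . / c], [S → . Y S /], [S → . c], [Y → . * * S], [Y → . A], [Y → . c /] }  — shift
  I13: { [A → * c S .] }  — reduce
  I14: { [Y → * * S .] }  — reduce

No state contains more than one complete item.

Answer: No reduce-reduce conflicts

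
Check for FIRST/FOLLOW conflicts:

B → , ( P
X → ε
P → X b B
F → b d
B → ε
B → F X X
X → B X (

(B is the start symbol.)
Yes. B → ',' '(' P with FOLLOW(B) on { ',' }; B → F X X with FOLLOW(B) on { 'b' }; X → B X '(' with FOLLOW(X) on { '(', ',', 'b' }

A FIRST/FOLLOW conflict occurs when a non-terminal N has a nullable alternative N → β (β ⇒* ε) and another alternative N → α with FIRST(α) ∩ FOLLOW(N) ≠ ∅: on such a lookahead the parser cannot decide between expanding α and letting N vanish via β.

Nullable non-terminals: B, X.
FIRST sets used below: FIRST(F) = { 'b' }, FIRST(B) = { ',', 'b', ε }, FIRST(X) = { '(', ',', 'b', ε }

B: nullable alternative(s) B → ε; FOLLOW(B) = { $, '(', ',', 'b' }
  B → , ( P: FIRST \ {ε} = { ',' } — overlaps FOLLOW(B) on { ',' }: CONFLICT
  B → ε: FIRST \ {ε} = { } — this is the only nullable alternative, skip
  B → F X X: FIRST \ {ε} = { 'b' } — overlaps FOLLOW(B) on { 'b' }: CONFLICT

X: nullable alternative(s) X → ε; FOLLOW(X) = { $, '(', ',', 'b' }
  X → ε: FIRST \ {ε} = { } — this is the only nullable alternative, skip
  X → B X (: FIRST \ {ε} = { '(', ',', 'b' } — overlaps FOLLOW(X) on { '(', ',', 'b' }: CONFLICT

F, P have no nullable alternative, so no FIRST/FOLLOW check is needed there.

So the grammar has 3 FIRST/FOLLOW conflicts (marked CONFLICT above).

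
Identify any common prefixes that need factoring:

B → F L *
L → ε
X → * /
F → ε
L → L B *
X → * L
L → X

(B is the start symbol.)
Yes, X has productions with common prefix '*'

Left-factoring is needed when two productions for the same non-terminal
share a common prefix on the right-hand side.

Productions for L:
  L → ε
  L → L B *
  L → X
Productions for X:
  X → * /
  X → * L

Found common prefix '*' in productions for X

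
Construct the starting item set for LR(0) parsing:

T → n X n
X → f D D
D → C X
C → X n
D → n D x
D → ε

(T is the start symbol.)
First, augment the grammar with T' → T
I₀ = CLOSURE({ [T' → . T] }):
  [T' → . T] has the dot before T: add [T → . n X n]
No further items can be added.

I₀ = { [T → . n X n], [T' → . T] }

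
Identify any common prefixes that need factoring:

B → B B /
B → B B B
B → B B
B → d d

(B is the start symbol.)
Left-factoring is needed when two productions for the same non-terminal
share a common prefix on the right-hand side.

Productions for B:
  B → B B /
  B → B B B
  B → B B
  B → d d

Found common prefix 'B B' in productions for B

Answer: Yes, B has productions with common prefix 'B B'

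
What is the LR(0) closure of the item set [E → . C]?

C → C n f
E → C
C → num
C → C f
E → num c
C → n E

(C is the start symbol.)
To compute CLOSURE, for each item [A → α.Bβ] where B is a non-terminal, add [B → .γ] for all productions B → γ; repeat for the newly added items until nothing changes.

Start with: [E → . C]
  [E → . C] has the dot before C: add [C → . C n f], [C → . num], [C → . C f], [C → . n E]
No further items can be added.

CLOSURE = { [C → . C f], [C → . C n f], [C → . n E], [C → . num], [E → . C] }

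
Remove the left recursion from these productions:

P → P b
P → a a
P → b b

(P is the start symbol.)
P is directly left-recursive. The standard transformation for
  A → A α₁ | ... | A α_m | β₁ | ... | β_n
is
  A  → β₁ A' | ... | β_n A'
  A' → α₁ A' | ... | α_m A' | ε

P → a a becomes P → a a P'
P → b b becomes P → b b P'
P → P b becomes P' → b P'
Add P' → ε

Resulting grammar:
P → a a P'
P → b b P'
P' → b P'
P' → ε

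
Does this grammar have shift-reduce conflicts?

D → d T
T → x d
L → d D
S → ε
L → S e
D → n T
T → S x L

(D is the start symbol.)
A shift-reduce conflict occurs when an LR(0) state has both:
  - a complete (reduce) item [A → α .] (dot at the end), and
  - a shift item [B → β . c γ] (dot before a terminal).

Augment with D' → D and build the canonical LR(0) collection (I0 = CLOSURE({[D' → . D]}), then GOTO on every symbol after a dot until no new states appear). It has 15 states:
  I0: { [D → . d T], [D → . n T], [D' → . D] }  — shift
  I1: { [D' → D .] }  — accept
  I2: { [D → d . T], [S → .], [T → . S x L], [T → . x d] }  — shift, reduce
  I3: { [D → n . T], [S → .], [T → . S x L], [T → . x d] }  — shift, reduce
  I4: { [T → S . x L] }  — shift
  I5: { [D → n T .] }  — reduce
  I6: { [T → x . d] }  — shift
  I7: { [T → x d .] }  — reduce
  I8: { [L → . S e], [L → . d D], [S → .], [T → S x . L] }  — shift, reduce
  I9: { [T → S x L .] }  — reduce
  I10: { [L → S . e] }  — shift
  I11: { [D → . d T], [D → . n T], [L → d . D] }  — shift
  I12: { [L → d D .] }  — reduce
  I13: { [L → S e .] }  — reduce
  I14: { [D → d T .] }  — reduce

I2 contains reduce item [S → .] and shift item [T → . x d] — shift-reduce conflict.
I3 contains reduce item [S → .] and shift item [T → . x d] — shift-reduce conflict.
I8 contains reduce item [S → .] and shift item [L → . d D] — shift-reduce conflict.

Answer: Yes — I2: [S → .] vs [T → . x d]; I3: [S → .] vs [T → . x d]; I8: [S → .] vs [L → . d D]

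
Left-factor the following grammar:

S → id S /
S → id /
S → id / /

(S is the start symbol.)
S → id S'
S' → S /
S' → / S''
S'' → ε
S'' → /

Left-factoring transforms A → αβ₁ | αβ₂ into A → αA' and A' → β₁ | β₂
(α is the longest common prefix among the alternatives). Repeat until
no nonterminal has two alternatives with a common prefix.

Round 1: S has alternatives sharing prefix 'id'. Introduce S': S → id S'
  Add: S' → S /
  Add: S' → /
  Add: S' → / /

Round 2: S' has alternatives sharing prefix '/'. Introduce S'': S' → / S''
  Add: S'' → ε
  Add: S'' → /

No remaining common prefixes — done.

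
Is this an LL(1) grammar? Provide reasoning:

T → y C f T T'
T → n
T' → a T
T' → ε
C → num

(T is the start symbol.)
A grammar is LL(1) if for each non-terminal N with multiple productions, the predict sets of those productions are pairwise disjoint, where PREDICT(N → α) = (FIRST(α) \ {ε}) ∪ (FOLLOW(N) if α ⇒* ε).

Relevant sets:
  FOLLOW(T') = { $, 'a' }

For T:
  PREDICT(T → y C f T T') = { 'y' }
  PREDICT(T → n) = { 'n' }
For T':
  PREDICT(T' → a T) = { 'a' }
  PREDICT(T' → ε) = { $, 'a' }
C has a single production, so nothing to check there.

Conflict found: Predict set conflict for T': { 'a' }
The grammar is NOT LL(1).

Answer: No. Predict set conflict for T': { 'a' }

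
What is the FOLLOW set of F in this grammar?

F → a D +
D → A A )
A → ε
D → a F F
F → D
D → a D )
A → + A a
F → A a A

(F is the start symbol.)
{ $, ')', '+', 'a' }

To compute FOLLOW(F), find every occurrence of F on a right-hand side N → α F β: add FIRST(β) \ {ε}, and if β is empty or nullable also add FOLLOW(N). Iterate to a fixed point.

F is the start symbol, so $ ∈ FOLLOW(F).
In D → a F F: F is followed by F, add FIRST(F) \ {ε} = { ')', '+', 'a' }
In D → a F F: F is at the end, add FOLLOW(D)

The FOLLOW sets referred to above (computed the same way, to a fixed point):
  FOLLOW(D) = { $, ')', '+', 'a' }

Taking the union: FOLLOW(F) = { $, ')', '+', 'a' }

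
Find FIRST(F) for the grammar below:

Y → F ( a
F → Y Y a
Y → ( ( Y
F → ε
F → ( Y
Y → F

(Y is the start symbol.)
To compute FIRST(F), examine every production with F on the left-hand side, reading each right-hand side left to right until a non-nullable symbol is reached.

FIRST sets of the other non-terminals involved (by the same procedure, iterated to a fixed point):
  FIRST(Y) = { '(', 'a', ε }

From F → Y Y a:
  - Y is a non-terminal: add FIRST(Y) \ {ε} = { '(', 'a' }
    Y is nullable, so continue to the next symbol
  - Y is a non-terminal: add FIRST(Y) \ {ε} = { '(', 'a' }
    Y is nullable, so continue to the next symbol
  - a is a terminal: add 'a' and stop
From F → ε:
  - ε-production, so ε ∈ FIRST(F)
From F → ( Y:
  - '(' is a terminal: add '(' and stop

Collecting: FIRST(F) = { '(', 'a', ε }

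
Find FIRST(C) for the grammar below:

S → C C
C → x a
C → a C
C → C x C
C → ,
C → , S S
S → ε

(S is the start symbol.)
To compute FIRST(C), examine every production with C on the left-hand side, reading each right-hand side left to right until a non-nullable symbol is reached.

From C → x a:
  - x is a terminal: add 'x' and stop
From C → a C:
  - a is a terminal: add 'a' and stop
From C → C x C:
  - C is the symbol being defined: contributes nothing new
    C is not nullable, so stop
From C → ,:
  - ',' is a terminal: add ',' and stop
From C → , S S:
  - ',' is a terminal: add ',' and stop

Collecting: FIRST(C) = { ',', 'a', 'x' }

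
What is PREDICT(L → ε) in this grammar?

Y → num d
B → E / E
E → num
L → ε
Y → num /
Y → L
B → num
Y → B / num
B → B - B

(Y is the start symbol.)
PREDICT(L → ε) = (FIRST(RHS) \ {ε}) ∪ (FOLLOW(L) if ε ∈ FIRST(RHS), i.e. RHS ⇒* ε)
The right-hand side is ε (FIRST(ε) = { ε }), so the predict set is FOLLOW(L) = { $ }
PREDICT(L → ε) = { $ }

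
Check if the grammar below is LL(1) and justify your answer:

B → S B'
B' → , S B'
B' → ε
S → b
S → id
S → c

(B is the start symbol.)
Relevant sets:
  FOLLOW(B') = { $ }

For B':
  PREDICT(B' → ',' S B') = { ',' }
  PREDICT(B' → ε) = { $ }
For S:
  PREDICT(S → b) = { 'b' }
  PREDICT(S → id) = { 'id' }
  PREDICT(S → c) = { 'c' }
B has a single production, so nothing to check there.

All predict sets are disjoint. The grammar IS LL(1).

Answer: Yes, the grammar is LL(1).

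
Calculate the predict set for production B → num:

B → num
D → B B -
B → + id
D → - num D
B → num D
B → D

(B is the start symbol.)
PREDICT(B → num) = (FIRST(RHS) \ {ε}) ∪ (FOLLOW(B) if ε ∈ FIRST(RHS), i.e. RHS ⇒* ε)
FIRST(num) = { 'num' }
ε ∉ FIRST(num), so FOLLOW(B) is not added.
PREDICT(B → num) = { 'num' }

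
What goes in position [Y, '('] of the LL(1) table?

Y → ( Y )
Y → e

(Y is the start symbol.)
Y → ( Y )

To find M[Y, '('], we find productions for Y where '(' is in the predict set (PREDICT(N → α) = (FIRST(α) \ {ε}) ∪ (FOLLOW(N) if α ⇒* ε)).

Y → ( Y ): PREDICT = { '(' }
  '(' is in predict set, so this production goes in M[Y, '(']
Y → e: PREDICT = { 'e' }

M[Y, '('] = Y → ( Y )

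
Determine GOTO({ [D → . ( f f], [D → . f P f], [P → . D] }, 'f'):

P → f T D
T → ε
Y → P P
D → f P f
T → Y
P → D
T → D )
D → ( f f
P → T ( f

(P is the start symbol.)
GOTO(I, 'f') = CLOSURE({ [A → αX.β] : [A → α.Xβ] ∈ I, X = 'f' })

Items with dot before 'f', with the dot advanced:
  [D → . f P f] → [D → f . P f]
Closure of the advanced items:
  [D → f . P f] has the dot before P: add [P → . f T D], [P → . D], [P → . T ( f]
  [P → . D] has the dot before D: add [D → . f P f], [D → . ( f f]
  [P → . T ( f] has the dot before T: add [T → .], [T → . Y], [T → . D )]
  [T → . Y] has the dot before Y: add [Y → . P P]

GOTO = { [D → . ( f f], [D → . f P f], [D → f . P f], [P → . D], [P → . T ( f], [P → . f T D], [T → . D )], [T → . Y], [T → .], [Y → . P P] }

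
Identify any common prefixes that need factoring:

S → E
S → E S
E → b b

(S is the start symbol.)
Yes, S has productions with common prefix 'E'

Left-factoring is needed when two productions for the same non-terminal
share a common prefix on the right-hand side.

Productions for S:
  S → E
  S → E S

Found common prefix 'E' in productions for S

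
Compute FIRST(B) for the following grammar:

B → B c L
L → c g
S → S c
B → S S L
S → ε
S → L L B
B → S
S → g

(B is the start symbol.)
{ 'c', 'g', ε }

FIRST sets of the other non-terminals involved (by the same procedure, iterated to a fixed point):
  FIRST(S) = { 'c', 'g', ε }
  FIRST(L) = { 'c' }

From B → B c L:
  - B is the symbol being defined: contributes nothing new
    B is nullable, so continue to the next symbol
  - c is a terminal: add 'c' and stop
From B → S S L:
  - S is a non-terminal: add FIRST(S) \ {ε} = { 'c', 'g' }
    S is nullable, so continue to the next symbol
  - S is a non-terminal: add FIRST(S) \ {ε} = { 'c', 'g' }
    S is nullable, so continue to the next symbol
  - L is a non-terminal: add FIRST(L) \ {ε} = { 'c' }
    L is not nullable, so stop
From B → S:
  - S is a non-terminal: add FIRST(S) \ {ε} = { 'c', 'g' }
    S is nullable and nothing follows, so the whole right-hand side can vanish: ε ∈ FIRST(B)

Collecting: FIRST(B) = { 'c', 'g', ε }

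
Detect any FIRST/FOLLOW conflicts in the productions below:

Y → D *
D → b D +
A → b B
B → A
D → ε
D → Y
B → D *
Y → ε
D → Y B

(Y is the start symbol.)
Yes. Y → D '*' with FOLLOW(Y) on { '*', 'b' }; D → Y with FOLLOW(D) on { '*' }; D → Y B with FOLLOW(D) on { '*' }

Nullable non-terminals: D, Y.
FIRST sets used below: FIRST(Y) = { '*', 'b', ε }, FIRST(B) = { '*', 'b' }, FIRST(D) = { '*', 'b', ε }

D: nullable alternative(s) D → ε, D → Y; FOLLOW(D) = { '*', '+' }
  D → b D +: FIRST \ {ε} = { 'b' } — disjoint from FOLLOW(D)
  D → ε: FIRST \ {ε} = { } — disjoint from FOLLOW(D)
  D → Y: FIRST \ {ε} = { '*', 'b' } — overlaps FOLLOW(D) on { '*' }: CONFLICT
  D → Y B: FIRST \ {ε} = { '*', 'b' } — overlaps FOLLOW(D) on { '*' }: CONFLICT

Y: nullable alternative(s) Y → ε; FOLLOW(Y) = { $, '*', '+', 'b' }
  Y → D *: FIRST \ {ε} = { '*', 'b' } — overlaps FOLLOW(Y) on { '*', 'b' }: CONFLICT
  Y → ε: FIRST \ {ε} = { } — this is the only nullable alternative, skip

A, B have no nullable alternative, so no FIRST/FOLLOW check is needed there.

So the grammar has 3 FIRST/FOLLOW conflicts (marked CONFLICT above).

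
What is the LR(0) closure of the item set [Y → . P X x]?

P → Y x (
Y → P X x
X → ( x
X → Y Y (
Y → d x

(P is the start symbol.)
{ [P → . Y x (], [Y → . P X x], [Y → . d x] }

Start with: [Y → . P X x]
  [Y → . P X x] has the dot before P: add [P → . Y x (]
  [P → . Y x (] has the dot before Y: add [Y → . d x]
No further items can be added.

CLOSURE = { [P → . Y x (], [Y → . P X x], [Y → . d x] }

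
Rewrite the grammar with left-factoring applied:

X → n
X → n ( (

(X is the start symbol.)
X → n X'
X' → ε
X' → ( (

Left-factoring transforms A → αβ₁ | αβ₂ into A → αA' and A' → β₁ | β₂
(α is the longest common prefix among the alternatives). Repeat until
no nonterminal has two alternatives with a common prefix.

Round 1: X has alternatives sharing prefix 'n'. Introduce X': X → n X'
  Add: X' → ε
  Add: X' → ( (

No remaining common prefixes — done.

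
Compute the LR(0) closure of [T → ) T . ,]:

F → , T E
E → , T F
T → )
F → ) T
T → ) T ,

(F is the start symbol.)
Start with: [T → ) T . ,]
The dot precedes the terminal ',', so nothing is added.

CLOSURE = { [T → ) T . ,] }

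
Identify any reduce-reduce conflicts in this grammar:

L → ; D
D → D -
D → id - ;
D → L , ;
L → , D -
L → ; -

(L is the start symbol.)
Yes — I14: [D → D - .] vs [L → , D - .]

Augment with L' → L and build the canonical LR(0) collection (I0 = CLOSURE({[L' → . L]}), then GOTO on every symbol after a dot until no new states appear). It has 15 states:
  I0: { [L → . , D -], [L → . ; -], [L → . ; D], [L' → . L] }  — shift
  I1: { [D → . D -], [D → . L , ;], [D → . id - ;], [L → , . D -], [L → . , D -], [L → . ; -], [L → . ; D] }  — shift
  I2: { [D → . D -], [D → . L , ;], [D → . id - ;], [L → . , D -], [L → . ; -], [L → . ; D], [L → ; . -], [L → ; . D] }  — shift
  I3: { [L' → L .] }  — accept
  I4: { [L → ; - .] }  — reduce
  I5: { [D → D . -], [L → ; D .] }  — shift, reduce
  I6: { [D → L . , ;] }  — shift
  I7: { [D → id . - ;] }  — shift
  I8: { [D → id - . ;] }  — shift
  I9: { [D → id - ; .] }  — reduce
  I10: { [D → L , . ;] }  — shift
  I11: { [D → L , ; .] }  — reduce
  I12: { [D → D - .] }  — reduce
  I13: { [D → D . -], [L → , D . -] }  — shift
  I14: { [D → D - .], [L → , D - .] }  — 2 reduces

I14 contains complete items [D → D - .], [L → , D - .] — reduce-reduce conflict.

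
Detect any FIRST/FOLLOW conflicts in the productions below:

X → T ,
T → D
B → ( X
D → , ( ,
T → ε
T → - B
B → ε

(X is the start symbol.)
Yes. T → D with FOLLOW(T) on { ',' }

A FIRST/FOLLOW conflict occurs when a non-terminal N has a nullable alternative N → β (β ⇒* ε) and another alternative N → α with FIRST(α) ∩ FOLLOW(N) ≠ ∅: on such a lookahead the parser cannot decide between expanding α and letting N vanish via β.

Nullable non-terminals: B, T.
FIRST sets used below: FIRST(D) = { ',' }

B: nullable alternative(s) B → ε; FOLLOW(B) = { ',' }
  B → ( X: FIRST \ {ε} = { '(' } — disjoint from FOLLOW(B)
  B → ε: FIRST \ {ε} = { } — this is the only nullable alternative, skip

T: nullable alternative(s) T → ε; FOLLOW(T) = { ',' }
  T → D: FIRST \ {ε} = { ',' } — overlaps FOLLOW(T) on { ',' }: CONFLICT
  T → ε: FIRST \ {ε} = { } — this is the only nullable alternative, skip
  T → - B: FIRST \ {ε} = { '-' } — disjoint from FOLLOW(T)

D, X have no nullable alternative, so no FIRST/FOLLOW check is needed there.

So the grammar has 1 FIRST/FOLLOW conflict (marked CONFLICT above).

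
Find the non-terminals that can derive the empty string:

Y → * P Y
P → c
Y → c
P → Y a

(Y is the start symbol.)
None

A non-terminal is nullable if it can derive ε (the empty string): either it has an ε-production, or it has a production whose right-hand side consists entirely of nullable non-terminals.

There are no ε-productions, so no non-terminal can derive ε.
No non-terminals are nullable.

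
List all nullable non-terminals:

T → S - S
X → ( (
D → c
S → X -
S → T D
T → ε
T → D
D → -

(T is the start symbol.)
{ 'T' }

A non-terminal is nullable if it can derive ε (the empty string): either it has an ε-production, or it has a production whose right-hand side consists entirely of nullable non-terminals.

ε-productions: T → ε
So T is immediately nullable.
No further non-terminal can be added: every production for the remaining non-terminals contains a terminal or a non-nullable non-terminal.
Nullable = { 'T' }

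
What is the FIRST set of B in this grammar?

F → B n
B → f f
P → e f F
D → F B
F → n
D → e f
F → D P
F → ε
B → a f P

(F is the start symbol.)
To compute FIRST(B), examine every production with B on the left-hand side, reading each right-hand side left to right until a non-nullable symbol is reached.

From B → f f:
  - f is a terminal: add 'f' and stop
From B → a f P:
  - a is a terminal: add 'a' and stop

Collecting: FIRST(B) = { 'a', 'f' }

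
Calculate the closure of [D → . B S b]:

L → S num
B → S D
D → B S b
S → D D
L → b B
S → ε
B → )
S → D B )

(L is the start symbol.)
To compute CLOSURE, for each item [A → α.Bβ] where B is a non-terminal, add [B → .γ] for all productions B → γ; repeat for the newly added items until nothing changes.

Start with: [D → . B S b]
  [D → . B S b] has the dot before B: add [B → . S D], [B → . )]
  [B → . S D] has the dot before S: add [S → . D D], [S → .], [S → . D B )]
  [S → . D D] has the dot before D: all D-items already present
No further items can be added.

CLOSURE = { [B → . )], [B → . S D], [D → . B S b], [S → . D B )], [S → . D D], [S → .] }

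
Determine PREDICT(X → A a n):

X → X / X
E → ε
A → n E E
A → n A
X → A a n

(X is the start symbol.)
{ 'n' }

PREDICT(X → A a n) = (FIRST(RHS) \ {ε}) ∪ (FOLLOW(X) if ε ∈ FIRST(RHS), i.e. RHS ⇒* ε)
FIRST(A) = { 'n' }
FIRST(A a n) = { 'n' }
ε ∉ FIRST(A a n), so FOLLOW(X) is not added.
PREDICT(X → A a n) = { 'n' }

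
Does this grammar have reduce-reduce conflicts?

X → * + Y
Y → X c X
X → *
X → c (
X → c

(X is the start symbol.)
A reduce-reduce conflict occurs when an LR(0) state has two complete items [A → α .] and [B → β .] — both call for a reduction, and with no lookahead the parser cannot choose between them.

Augment with X' → X and build the canonical LR(0) collection (I0 = CLOSURE({[X' → . X]}), then GOTO on every symbol after a dot until no new states appear). It has 10 states:
  I0: { [X → . * + Y], [X → . *], [X → . c (], [X → . c], [X' → . X] }  — shift
  I1: { [X → * . + Y], [X → * .] }  — shift, reduce
  I2: { [X' → X .] }  — accept
  I3: { [X → c . (], [X → c .] }  — shift, reduce
  I4: { [X → c ( .] }  — reduce
  I5: { [X → * + . Y], [X → . * + Y], [X → . *], [X → . c (], [X → . c], [Y → . X c X] }  — shift
  I6: { [Y → X . c X] }  — shift
  I7: { [X → * + Y .] }  — reduce
  I8: { [X → . * + Y], [X → . *], [X → . c (], [X → . c], [Y → X c . X] }  — shift
  I9: { [Y → X c X .] }  — reduce

No state contains more than one complete item.

Answer: No reduce-reduce conflicts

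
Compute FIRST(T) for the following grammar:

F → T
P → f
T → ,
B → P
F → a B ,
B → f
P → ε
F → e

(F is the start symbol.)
To compute FIRST(T), examine every production with T on the left-hand side, reading each right-hand side left to right until a non-nullable symbol is reached.

From T → ,:
  - ',' is a terminal: add ',' and stop

Collecting: FIRST(T) = { ',' }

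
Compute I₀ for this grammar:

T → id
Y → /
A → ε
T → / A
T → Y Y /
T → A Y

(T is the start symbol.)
{ [A → .], [T → . / A], [T → . A Y], [T → . Y Y /], [T → . id], [T' → . T], [Y → . /] }

First, augment the grammar with T' → T
I₀ = CLOSURE({ [T' → . T] }):
  [T' → . T] has the dot before T: add [T → . id], [T → . / A], [T → . Y Y /], [T → . A Y]
  [T → . Y Y /] has the dot before Y: add [Y → . /]
  [T → . A Y] has the dot before A: add [A → .]
No further items can be added.

I₀ = { [A → .], [T → . / A], [T → . A Y], [T → . Y Y /], [T → . id], [T' → . T], [Y → . /] }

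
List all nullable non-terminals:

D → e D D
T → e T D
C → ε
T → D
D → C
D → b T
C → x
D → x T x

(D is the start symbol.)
{ 'C', 'D', 'T' }

ε-productions: C → ε
So C is immediately nullable.
D → C: every symbol on the right is nullable, so D is nullable too.
T → D: every symbol on the right is nullable, so T is nullable too.
Every non-terminal is now nullable.
Nullable = { 'C', 'D', 'T' }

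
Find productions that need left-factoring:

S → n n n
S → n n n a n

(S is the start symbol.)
Yes, S has productions with common prefix 'n n n'

Left-factoring is needed when two productions for the same non-terminal
share a common prefix on the right-hand side.

Productions for S:
  S → n n n
  S → n n n a n

Found common prefix 'n n n' in productions for S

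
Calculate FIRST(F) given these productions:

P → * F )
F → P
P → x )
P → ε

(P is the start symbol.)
To compute FIRST(F), examine every production with F on the left-hand side, reading each right-hand side left to right until a non-nullable symbol is reached.

FIRST sets of the other non-terminals involved (by the same procedure, iterated to a fixed point):
  FIRST(P) = { '*', 'x', ε }

From F → P:
  - P is a non-terminal: add FIRST(P) \ {ε} = { '*', 'x' }
    P is nullable and nothing follows, so the whole right-hand side can vanish: ε ∈ FIRST(F)

Collecting: FIRST(F) = { '*', 'x', ε }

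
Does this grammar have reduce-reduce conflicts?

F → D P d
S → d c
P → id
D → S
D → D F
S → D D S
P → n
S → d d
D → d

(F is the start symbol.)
Yes — I13: [D → S .] vs [S → D D S .]

A reduce-reduce conflict occurs when an LR(0) state has two complete items [A → α .] and [B → β .] — both call for a reduction, and with no lookahead the parser cannot choose between them.

Augment with F' → F and build the canonical LR(0) collection (I0 = CLOSURE({[F' → . F]}), then GOTO on every symbol after a dot until no new states appear). It has 14 states:
  I0: { [D → . D F], [D → . S], [D → . d], [F → . D P d], [F' → . F], [S → . D D S], [S → . d c], [S → . d d] }  — shift
  I1: { [D → . D F], [D → . S], [D → . d], [D → D . F], [F → . D P d], [F → D . P d], [P → . id], [P → . n], [S → . D D S], [S → . d c], [S → . d d], [S → D . D S] }  — shift
  I2: { [F' → F .] }  — accept
  I3: { [D → S .] }  — reduce
  I4: { [D → d .], [S → d . c], [S → d . d] }  — shift, reduce
  I5: { [S → d c .] }  — reduce
  I6: { [S → d d .] }  — reduce
  I7: { [D → . D F], [D → . S], [D → . d], [D → D . F], [F → . D P d], [F → D . P d], [P → . id], [P → . n], [S → . D D S], [S → . d c], [S → . d d], [S → D . D S], [S → D D . S] }  — shift
  I8: { [D → D F .] }  — reduce
  I9: { [F → D P . d] }  — shift
  I10: { [P → id .] }  — reduce
  I11: { [P → n .] }  — reduce
  I12: { [F → D P d .] }  — reduce
  I13: { [D → S .], [S → D D S .] }  — 2 reduces

I13 contains complete items [D → S .], [S → D D S .] — reduce-reduce conflict.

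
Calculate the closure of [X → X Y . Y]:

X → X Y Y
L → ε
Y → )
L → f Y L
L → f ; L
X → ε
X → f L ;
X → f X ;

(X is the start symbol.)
To compute CLOSURE, for each item [A → α.Bβ] where B is a non-terminal, add [B → .γ] for all productions B → γ; repeat for the newly added items until nothing changes.

Start with: [X → X Y . Y]
  [X → X Y . Y] has the dot before Y: add [Y → . )]
No further items can be added.

CLOSURE = { [X → X Y . Y], [Y → . )] }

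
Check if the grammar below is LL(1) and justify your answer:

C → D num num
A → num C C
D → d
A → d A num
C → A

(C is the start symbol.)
No. Predict set conflict for C: { 'd' }

Relevant sets:
  FIRST(D) = { 'd' }
  FIRST(A) = { 'd', 'num' }

For C:
  PREDICT(C → D num num) = { 'd' }
  PREDICT(C → A) = { 'd', 'num' }
For A:
  PREDICT(A → num C C) = { 'num' }
  PREDICT(A → d A num) = { 'd' }
D has a single production, so nothing to check there.

Conflict found: Predict set conflict for C: { 'd' }
The grammar is NOT LL(1).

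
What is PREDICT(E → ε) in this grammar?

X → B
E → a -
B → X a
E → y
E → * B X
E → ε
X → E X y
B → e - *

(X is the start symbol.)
PREDICT(E → ε) = (FIRST(RHS) \ {ε}) ∪ (FOLLOW(E) if ε ∈ FIRST(RHS), i.e. RHS ⇒* ε)
The right-hand side is ε (FIRST(ε) = { ε }), so the predict set is FOLLOW(E) = { '*', 'a', 'e', 'y' }
PREDICT(E → ε) = { '*', 'a', 'e', 'y' }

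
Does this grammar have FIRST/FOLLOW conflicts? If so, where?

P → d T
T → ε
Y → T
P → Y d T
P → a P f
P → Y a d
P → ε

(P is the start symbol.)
No FIRST/FOLLOW conflicts.

Nullable non-terminals: P, T, Y.
FIRST sets used below: FIRST(Y) = { ε }

P: nullable alternative(s) P → ε; FOLLOW(P) = { $, 'f' }
  P → d T: FIRST \ {ε} = { 'd' } — disjoint from FOLLOW(P)
  P → Y d T: FIRST \ {ε} = { 'd' } — disjoint from FOLLOW(P)
  P → a P f: FIRST \ {ε} = { 'a' } — disjoint from FOLLOW(P)
  P → Y a d: FIRST \ {ε} = { 'a' } — disjoint from FOLLOW(P)
  P → ε: FIRST \ {ε} = { } — this is the only nullable alternative, skip
T has a nullable alternative but only one production, so nothing to check.
Y has a nullable alternative but only one production, so nothing to check.

No FIRST/FOLLOW conflicts found.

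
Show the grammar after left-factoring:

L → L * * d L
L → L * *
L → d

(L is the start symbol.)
L → L * * L'
L' → d L
L' → ε
L → d

Left-factoring transforms A → αβ₁ | αβ₂ into A → αA' and A' → β₁ | β₂
(α is the longest common prefix among the alternatives). Repeat until
no nonterminal has two alternatives with a common prefix.

Round 1: L has alternatives sharing prefix 'L * *'. Introduce L': L → L * * L'
  Add: L' → d L
  Add: L' → ε

No remaining common prefixes — done.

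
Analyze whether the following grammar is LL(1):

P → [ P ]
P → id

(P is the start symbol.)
Yes, the grammar is LL(1).

A grammar is LL(1) if for each non-terminal N with multiple productions, the predict sets of those productions are pairwise disjoint, where PREDICT(N → α) = (FIRST(α) \ {ε}) ∪ (FOLLOW(N) if α ⇒* ε).

For P:
  PREDICT(P → '[' P ']') = { '[' }
  PREDICT(P → id) = { 'id' }

All predict sets are disjoint. The grammar IS LL(1).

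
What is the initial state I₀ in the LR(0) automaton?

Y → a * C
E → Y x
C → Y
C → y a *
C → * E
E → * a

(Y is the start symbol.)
First, augment the grammar with Y' → Y
I₀ = CLOSURE({ [Y' → . Y] }):
  [Y' → . Y] has the dot before Y: add [Y → . a * C]
No further items can be added.

I₀ = { [Y → . a * C], [Y' → . Y] }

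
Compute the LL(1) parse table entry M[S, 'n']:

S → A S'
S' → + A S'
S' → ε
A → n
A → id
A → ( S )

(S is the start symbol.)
To find M[S, 'n'], we find productions for S where 'n' is in the predict set (PREDICT(N → α) = (FIRST(α) \ {ε}) ∪ (FOLLOW(N) if α ⇒* ε)).

Relevant sets:
  FIRST(A) = { '(', 'id', 'n' }

S → A S': PREDICT = { '(', 'id', 'n' }
  'n' is in predict set, so this production goes in M[S, 'n']

M[S, 'n'] = S → A S'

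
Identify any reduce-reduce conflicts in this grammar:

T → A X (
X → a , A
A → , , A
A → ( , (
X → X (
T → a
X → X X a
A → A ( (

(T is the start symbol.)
Augment with T' → T and build the canonical LR(0) collection (I0 = CLOSURE({[T' → . T]}), then GOTO on every symbol after a dot until no new states appear). It has 20 states:
  I0: { [A → . ( , (], [A → . , , A], [A → . A ( (], [T → . A X (], [T → . a], [T' → . T] }  — shift
  I1: { [A → ( . , (] }  — shift
  I2: { [A → , . , A] }  — shift
  I3: { [A → A . ( (], [T → A . X (], [X → . X (], [X → . X X a], [X → . a , A] }  — shift
  I4: { [T' → T .] }  — accept
  I5: { [T → a .] }  — reduce
  I6: { [A → A ( . (] }  — shift
  I7: { [T → A X . (], [X → . X (], [X → . X X a], [X → . a , A], [X → X . (], [X → X . X a] }  — shift
  I8: { [X → a . , A] }  — shift
  I9: { [A → . ( , (], [A → . , , A], [A → . A ( (], [X → a , . A] }  — shift
  I10: { [A → A . ( (], [X → a , A .] }  — shift, reduce
  I11: { [T → A X ( .], [X → X ( .] }  — 2 reduces
  I12: { [X → . X (], [X → . X X a], [X → . a , A], [X → X . (], [X → X . X a], [X → X X . a] }  — shift
  I13: { [X → X ( .] }  — reduce
  I14: { [X → X X a .], [X → a . , A] }  — shift, reduce
  I15: { [A → A ( ( .] }  — reduce
  I16: { [A → , , . A], [A → . ( , (], [A → . , , A], [A → . A ( (] }  — shift
  I17: { [A → , , A .], [A → A . ( (] }  — shift, reduce
  I18: { [A → ( , . (] }  — shift
  I19: { [A → ( , ( .] }  — reduce

I11 contains complete items [T → A X ( .], [X → X ( .] — reduce-reduce conflict.

Answer: Yes — I11: [T → A X ( .] vs [X → X ( .]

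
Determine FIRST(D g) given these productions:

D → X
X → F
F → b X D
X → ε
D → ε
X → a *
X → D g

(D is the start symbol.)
{ 'a', 'b', 'g' }

FIRST sets of the non-terminals involved (from the grammar, by fixed-point iteration):
  FIRST(D) = { 'a', 'b', 'g', ε }

To compute FIRST(D g), process the symbols left to right:
Symbol D is a non-terminal. Add FIRST(D) \ {ε} = { 'a', 'b', 'g' }
D is nullable (ε ∈ FIRST(D)), continue to the next symbol.
Symbol g is a terminal. Add 'g' and stop.
FIRST(D g) = { 'a', 'b', 'g' }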